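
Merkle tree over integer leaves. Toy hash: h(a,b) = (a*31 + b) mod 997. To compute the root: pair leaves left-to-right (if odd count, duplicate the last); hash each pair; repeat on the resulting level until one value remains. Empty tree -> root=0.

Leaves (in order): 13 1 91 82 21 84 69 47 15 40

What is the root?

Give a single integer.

L0: [13, 1, 91, 82, 21, 84, 69, 47, 15, 40]
L1: h(13,1)=(13*31+1)%997=404 h(91,82)=(91*31+82)%997=909 h(21,84)=(21*31+84)%997=735 h(69,47)=(69*31+47)%997=192 h(15,40)=(15*31+40)%997=505 -> [404, 909, 735, 192, 505]
L2: h(404,909)=(404*31+909)%997=472 h(735,192)=(735*31+192)%997=46 h(505,505)=(505*31+505)%997=208 -> [472, 46, 208]
L3: h(472,46)=(472*31+46)%997=720 h(208,208)=(208*31+208)%997=674 -> [720, 674]
L4: h(720,674)=(720*31+674)%997=63 -> [63]

Answer: 63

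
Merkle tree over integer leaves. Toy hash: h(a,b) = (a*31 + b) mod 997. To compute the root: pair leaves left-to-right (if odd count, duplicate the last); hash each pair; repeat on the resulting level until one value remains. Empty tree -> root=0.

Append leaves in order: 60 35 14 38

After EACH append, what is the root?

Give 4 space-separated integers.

After append 60 (leaves=[60]):
  L0: [60]
  root=60
After append 35 (leaves=[60, 35]):
  L0: [60, 35]
  L1: h(60,35)=(60*31+35)%997=898 -> [898]
  root=898
After append 14 (leaves=[60, 35, 14]):
  L0: [60, 35, 14]
  L1: h(60,35)=(60*31+35)%997=898 h(14,14)=(14*31+14)%997=448 -> [898, 448]
  L2: h(898,448)=(898*31+448)%997=370 -> [370]
  root=370
After append 38 (leaves=[60, 35, 14, 38]):
  L0: [60, 35, 14, 38]
  L1: h(60,35)=(60*31+35)%997=898 h(14,38)=(14*31+38)%997=472 -> [898, 472]
  L2: h(898,472)=(898*31+472)%997=394 -> [394]
  root=394

Answer: 60 898 370 394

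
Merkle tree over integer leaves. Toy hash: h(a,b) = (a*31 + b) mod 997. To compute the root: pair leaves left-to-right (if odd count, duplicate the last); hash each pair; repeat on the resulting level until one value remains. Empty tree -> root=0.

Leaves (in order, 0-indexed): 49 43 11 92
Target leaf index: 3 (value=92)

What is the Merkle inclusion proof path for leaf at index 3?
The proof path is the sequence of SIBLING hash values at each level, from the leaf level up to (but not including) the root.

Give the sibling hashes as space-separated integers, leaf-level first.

Answer: 11 565

Derivation:
L0 (leaves): [49, 43, 11, 92], target index=3
L1: h(49,43)=(49*31+43)%997=565 [pair 0] h(11,92)=(11*31+92)%997=433 [pair 1] -> [565, 433]
  Sibling for proof at L0: 11
L2: h(565,433)=(565*31+433)%997=2 [pair 0] -> [2]
  Sibling for proof at L1: 565
Root: 2
Proof path (sibling hashes from leaf to root): [11, 565]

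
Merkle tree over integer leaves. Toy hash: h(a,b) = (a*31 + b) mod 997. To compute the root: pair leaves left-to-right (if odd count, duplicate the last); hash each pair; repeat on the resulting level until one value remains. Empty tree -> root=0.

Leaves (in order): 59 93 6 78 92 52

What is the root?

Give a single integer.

Answer: 16

Derivation:
L0: [59, 93, 6, 78, 92, 52]
L1: h(59,93)=(59*31+93)%997=925 h(6,78)=(6*31+78)%997=264 h(92,52)=(92*31+52)%997=910 -> [925, 264, 910]
L2: h(925,264)=(925*31+264)%997=26 h(910,910)=(910*31+910)%997=207 -> [26, 207]
L3: h(26,207)=(26*31+207)%997=16 -> [16]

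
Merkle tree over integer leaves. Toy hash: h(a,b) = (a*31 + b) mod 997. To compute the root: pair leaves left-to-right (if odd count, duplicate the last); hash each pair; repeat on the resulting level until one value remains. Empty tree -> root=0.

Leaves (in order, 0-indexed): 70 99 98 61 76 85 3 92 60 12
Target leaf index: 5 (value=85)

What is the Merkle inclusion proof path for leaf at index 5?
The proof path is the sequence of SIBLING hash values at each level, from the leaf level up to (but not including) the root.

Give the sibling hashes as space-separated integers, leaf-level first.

L0 (leaves): [70, 99, 98, 61, 76, 85, 3, 92, 60, 12], target index=5
L1: h(70,99)=(70*31+99)%997=275 [pair 0] h(98,61)=(98*31+61)%997=108 [pair 1] h(76,85)=(76*31+85)%997=447 [pair 2] h(3,92)=(3*31+92)%997=185 [pair 3] h(60,12)=(60*31+12)%997=875 [pair 4] -> [275, 108, 447, 185, 875]
  Sibling for proof at L0: 76
L2: h(275,108)=(275*31+108)%997=657 [pair 0] h(447,185)=(447*31+185)%997=84 [pair 1] h(875,875)=(875*31+875)%997=84 [pair 2] -> [657, 84, 84]
  Sibling for proof at L1: 185
L3: h(657,84)=(657*31+84)%997=511 [pair 0] h(84,84)=(84*31+84)%997=694 [pair 1] -> [511, 694]
  Sibling for proof at L2: 657
L4: h(511,694)=(511*31+694)%997=583 [pair 0] -> [583]
  Sibling for proof at L3: 694
Root: 583
Proof path (sibling hashes from leaf to root): [76, 185, 657, 694]

Answer: 76 185 657 694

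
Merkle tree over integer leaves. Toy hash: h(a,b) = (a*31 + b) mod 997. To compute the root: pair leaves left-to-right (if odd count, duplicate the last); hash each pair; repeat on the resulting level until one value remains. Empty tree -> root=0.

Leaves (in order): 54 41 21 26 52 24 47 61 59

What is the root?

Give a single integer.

Answer: 111

Derivation:
L0: [54, 41, 21, 26, 52, 24, 47, 61, 59]
L1: h(54,41)=(54*31+41)%997=718 h(21,26)=(21*31+26)%997=677 h(52,24)=(52*31+24)%997=639 h(47,61)=(47*31+61)%997=521 h(59,59)=(59*31+59)%997=891 -> [718, 677, 639, 521, 891]
L2: h(718,677)=(718*31+677)%997=4 h(639,521)=(639*31+521)%997=390 h(891,891)=(891*31+891)%997=596 -> [4, 390, 596]
L3: h(4,390)=(4*31+390)%997=514 h(596,596)=(596*31+596)%997=129 -> [514, 129]
L4: h(514,129)=(514*31+129)%997=111 -> [111]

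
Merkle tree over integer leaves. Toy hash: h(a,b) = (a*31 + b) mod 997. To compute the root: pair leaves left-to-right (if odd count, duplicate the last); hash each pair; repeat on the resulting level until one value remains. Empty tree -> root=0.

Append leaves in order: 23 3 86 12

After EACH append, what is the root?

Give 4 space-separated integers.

Answer: 23 716 23 946

Derivation:
After append 23 (leaves=[23]):
  L0: [23]
  root=23
After append 3 (leaves=[23, 3]):
  L0: [23, 3]
  L1: h(23,3)=(23*31+3)%997=716 -> [716]
  root=716
After append 86 (leaves=[23, 3, 86]):
  L0: [23, 3, 86]
  L1: h(23,3)=(23*31+3)%997=716 h(86,86)=(86*31+86)%997=758 -> [716, 758]
  L2: h(716,758)=(716*31+758)%997=23 -> [23]
  root=23
After append 12 (leaves=[23, 3, 86, 12]):
  L0: [23, 3, 86, 12]
  L1: h(23,3)=(23*31+3)%997=716 h(86,12)=(86*31+12)%997=684 -> [716, 684]
  L2: h(716,684)=(716*31+684)%997=946 -> [946]
  root=946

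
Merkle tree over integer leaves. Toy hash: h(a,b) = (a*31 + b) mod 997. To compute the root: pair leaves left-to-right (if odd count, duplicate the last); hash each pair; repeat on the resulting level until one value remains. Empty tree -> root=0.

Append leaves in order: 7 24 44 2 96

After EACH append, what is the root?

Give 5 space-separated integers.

After append 7 (leaves=[7]):
  L0: [7]
  root=7
After append 24 (leaves=[7, 24]):
  L0: [7, 24]
  L1: h(7,24)=(7*31+24)%997=241 -> [241]
  root=241
After append 44 (leaves=[7, 24, 44]):
  L0: [7, 24, 44]
  L1: h(7,24)=(7*31+24)%997=241 h(44,44)=(44*31+44)%997=411 -> [241, 411]
  L2: h(241,411)=(241*31+411)%997=903 -> [903]
  root=903
After append 2 (leaves=[7, 24, 44, 2]):
  L0: [7, 24, 44, 2]
  L1: h(7,24)=(7*31+24)%997=241 h(44,2)=(44*31+2)%997=369 -> [241, 369]
  L2: h(241,369)=(241*31+369)%997=861 -> [861]
  root=861
After append 96 (leaves=[7, 24, 44, 2, 96]):
  L0: [7, 24, 44, 2, 96]
  L1: h(7,24)=(7*31+24)%997=241 h(44,2)=(44*31+2)%997=369 h(96,96)=(96*31+96)%997=81 -> [241, 369, 81]
  L2: h(241,369)=(241*31+369)%997=861 h(81,81)=(81*31+81)%997=598 -> [861, 598]
  L3: h(861,598)=(861*31+598)%997=370 -> [370]
  root=370

Answer: 7 241 903 861 370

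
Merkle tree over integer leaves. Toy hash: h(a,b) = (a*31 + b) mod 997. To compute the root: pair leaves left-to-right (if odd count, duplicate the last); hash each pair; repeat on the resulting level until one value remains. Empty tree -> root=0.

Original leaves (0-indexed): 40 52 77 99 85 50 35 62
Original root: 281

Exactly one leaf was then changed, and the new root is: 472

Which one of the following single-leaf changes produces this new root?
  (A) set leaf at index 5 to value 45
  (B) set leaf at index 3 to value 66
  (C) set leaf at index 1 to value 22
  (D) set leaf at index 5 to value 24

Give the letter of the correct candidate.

Answer: D

Derivation:
Original leaves: [40, 52, 77, 99, 85, 50, 35, 62]
Target new root: 472
Try each candidate change and compute the resulting root:
Candidate A: set leaf[5] = 45 -> leaves = [40, 52, 77, 99, 85, 45, 35, 62]
  L0: [40, 52, 77, 99, 85, 45, 35, 62]
  L1: h(40,52)=(40*31+52)%997=295 h(77,99)=(77*31+99)%997=492 h(85,45)=(85*31+45)%997=686 h(35,62)=(35*31+62)%997=150 -> [295, 492, 686, 150]
  L2: h(295,492)=(295*31+492)%997=664 h(686,150)=(686*31+150)%997=479 -> [664, 479]
  L3: h(664,479)=(664*31+479)%997=126 -> [126]
  root = 126 != target 472
Candidate B: set leaf[3] = 66 -> leaves = [40, 52, 77, 66, 85, 50, 35, 62]
  L0: [40, 52, 77, 66, 85, 50, 35, 62]
  L1: h(40,52)=(40*31+52)%997=295 h(77,66)=(77*31+66)%997=459 h(85,50)=(85*31+50)%997=691 h(35,62)=(35*31+62)%997=150 -> [295, 459, 691, 150]
  L2: h(295,459)=(295*31+459)%997=631 h(691,150)=(691*31+150)%997=634 -> [631, 634]
  L3: h(631,634)=(631*31+634)%997=255 -> [255]
  root = 255 != target 472
Candidate C: set leaf[1] = 22 -> leaves = [40, 22, 77, 99, 85, 50, 35, 62]
  L0: [40, 22, 77, 99, 85, 50, 35, 62]
  L1: h(40,22)=(40*31+22)%997=265 h(77,99)=(77*31+99)%997=492 h(85,50)=(85*31+50)%997=691 h(35,62)=(35*31+62)%997=150 -> [265, 492, 691, 150]
  L2: h(265,492)=(265*31+492)%997=731 h(691,150)=(691*31+150)%997=634 -> [731, 634]
  L3: h(731,634)=(731*31+634)%997=364 -> [364]
  root = 364 != target 472
Candidate D: set leaf[5] = 24 -> leaves = [40, 52, 77, 99, 85, 24, 35, 62]
  L0: [40, 52, 77, 99, 85, 24, 35, 62]
  L1: h(40,52)=(40*31+52)%997=295 h(77,99)=(77*31+99)%997=492 h(85,24)=(85*31+24)%997=665 h(35,62)=(35*31+62)%997=150 -> [295, 492, 665, 150]
  L2: h(295,492)=(295*31+492)%997=664 h(665,150)=(665*31+150)%997=825 -> [664, 825]
  L3: h(664,825)=(664*31+825)%997=472 -> [472]
  root = 472 == target 472  ** MATCH **
Candidate D produces the target root.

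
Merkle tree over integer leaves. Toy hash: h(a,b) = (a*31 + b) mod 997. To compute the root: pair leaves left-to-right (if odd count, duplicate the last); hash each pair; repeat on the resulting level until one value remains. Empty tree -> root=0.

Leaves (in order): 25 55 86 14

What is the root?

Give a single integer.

L0: [25, 55, 86, 14]
L1: h(25,55)=(25*31+55)%997=830 h(86,14)=(86*31+14)%997=686 -> [830, 686]
L2: h(830,686)=(830*31+686)%997=494 -> [494]

Answer: 494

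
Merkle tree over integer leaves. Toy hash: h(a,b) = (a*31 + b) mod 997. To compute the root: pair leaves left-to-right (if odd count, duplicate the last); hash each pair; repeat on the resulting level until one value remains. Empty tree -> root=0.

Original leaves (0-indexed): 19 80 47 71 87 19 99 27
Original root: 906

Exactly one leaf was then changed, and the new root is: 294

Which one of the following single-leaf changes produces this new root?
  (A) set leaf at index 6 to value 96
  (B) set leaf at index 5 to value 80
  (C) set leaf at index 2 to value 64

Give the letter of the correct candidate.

Answer: C

Derivation:
Original leaves: [19, 80, 47, 71, 87, 19, 99, 27]
Target new root: 294
Try each candidate change and compute the resulting root:
Candidate A: set leaf[6] = 96 -> leaves = [19, 80, 47, 71, 87, 19, 96, 27]
  L0: [19, 80, 47, 71, 87, 19, 96, 27]
  L1: h(19,80)=(19*31+80)%997=669 h(47,71)=(47*31+71)%997=531 h(87,19)=(87*31+19)%997=722 h(96,27)=(96*31+27)%997=12 -> [669, 531, 722, 12]
  L2: h(669,531)=(669*31+531)%997=333 h(722,12)=(722*31+12)%997=460 -> [333, 460]
  L3: h(333,460)=(333*31+460)%997=813 -> [813]
  root = 813 != target 294
Candidate B: set leaf[5] = 80 -> leaves = [19, 80, 47, 71, 87, 80, 99, 27]
  L0: [19, 80, 47, 71, 87, 80, 99, 27]
  L1: h(19,80)=(19*31+80)%997=669 h(47,71)=(47*31+71)%997=531 h(87,80)=(87*31+80)%997=783 h(99,27)=(99*31+27)%997=105 -> [669, 531, 783, 105]
  L2: h(669,531)=(669*31+531)%997=333 h(783,105)=(783*31+105)%997=450 -> [333, 450]
  L3: h(333,450)=(333*31+450)%997=803 -> [803]
  root = 803 != target 294
Candidate C: set leaf[2] = 64 -> leaves = [19, 80, 64, 71, 87, 19, 99, 27]
  L0: [19, 80, 64, 71, 87, 19, 99, 27]
  L1: h(19,80)=(19*31+80)%997=669 h(64,71)=(64*31+71)%997=61 h(87,19)=(87*31+19)%997=722 h(99,27)=(99*31+27)%997=105 -> [669, 61, 722, 105]
  L2: h(669,61)=(669*31+61)%997=860 h(722,105)=(722*31+105)%997=553 -> [860, 553]
  L3: h(860,553)=(860*31+553)%997=294 -> [294]
  root = 294 == target 294  ** MATCH **
Candidate C produces the target root.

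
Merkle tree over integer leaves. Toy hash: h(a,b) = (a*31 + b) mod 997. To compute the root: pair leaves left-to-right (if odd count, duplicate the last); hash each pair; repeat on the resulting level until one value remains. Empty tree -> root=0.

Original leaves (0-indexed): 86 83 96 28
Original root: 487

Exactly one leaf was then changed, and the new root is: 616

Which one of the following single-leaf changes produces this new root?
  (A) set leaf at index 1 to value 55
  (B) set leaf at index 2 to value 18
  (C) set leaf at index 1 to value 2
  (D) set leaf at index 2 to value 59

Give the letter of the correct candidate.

Answer: A

Derivation:
Original leaves: [86, 83, 96, 28]
Target new root: 616
Try each candidate change and compute the resulting root:
Candidate A: set leaf[1] = 55 -> leaves = [86, 55, 96, 28]
  L0: [86, 55, 96, 28]
  L1: h(86,55)=(86*31+55)%997=727 h(96,28)=(96*31+28)%997=13 -> [727, 13]
  L2: h(727,13)=(727*31+13)%997=616 -> [616]
  root = 616 == target 616  ** MATCH **
Candidate B: set leaf[2] = 18 -> leaves = [86, 83, 18, 28]
  L0: [86, 83, 18, 28]
  L1: h(86,83)=(86*31+83)%997=755 h(18,28)=(18*31+28)%997=586 -> [755, 586]
  L2: h(755,586)=(755*31+586)%997=63 -> [63]
  root = 63 != target 616
Candidate C: set leaf[1] = 2 -> leaves = [86, 2, 96, 28]
  L0: [86, 2, 96, 28]
  L1: h(86,2)=(86*31+2)%997=674 h(96,28)=(96*31+28)%997=13 -> [674, 13]
  L2: h(674,13)=(674*31+13)%997=967 -> [967]
  root = 967 != target 616
Candidate D: set leaf[2] = 59 -> leaves = [86, 83, 59, 28]
  L0: [86, 83, 59, 28]
  L1: h(86,83)=(86*31+83)%997=755 h(59,28)=(59*31+28)%997=860 -> [755, 860]
  L2: h(755,860)=(755*31+860)%997=337 -> [337]
  root = 337 != target 616
Candidate A produces the target root.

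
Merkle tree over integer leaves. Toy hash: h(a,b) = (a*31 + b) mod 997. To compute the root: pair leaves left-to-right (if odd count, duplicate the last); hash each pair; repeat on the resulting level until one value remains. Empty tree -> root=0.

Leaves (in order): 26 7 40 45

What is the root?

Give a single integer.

L0: [26, 7, 40, 45]
L1: h(26,7)=(26*31+7)%997=813 h(40,45)=(40*31+45)%997=288 -> [813, 288]
L2: h(813,288)=(813*31+288)%997=566 -> [566]

Answer: 566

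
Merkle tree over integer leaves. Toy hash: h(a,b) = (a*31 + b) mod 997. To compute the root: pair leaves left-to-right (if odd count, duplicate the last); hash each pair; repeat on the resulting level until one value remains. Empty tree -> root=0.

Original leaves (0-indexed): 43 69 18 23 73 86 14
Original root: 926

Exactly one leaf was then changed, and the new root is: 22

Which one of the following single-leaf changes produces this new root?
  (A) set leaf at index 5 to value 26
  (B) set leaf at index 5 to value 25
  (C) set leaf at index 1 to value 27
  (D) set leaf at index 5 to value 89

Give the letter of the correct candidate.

Answer: D

Derivation:
Original leaves: [43, 69, 18, 23, 73, 86, 14]
Target new root: 22
Try each candidate change and compute the resulting root:
Candidate A: set leaf[5] = 26 -> leaves = [43, 69, 18, 23, 73, 26, 14]
  L0: [43, 69, 18, 23, 73, 26, 14]
  L1: h(43,69)=(43*31+69)%997=405 h(18,23)=(18*31+23)%997=581 h(73,26)=(73*31+26)%997=295 h(14,14)=(14*31+14)%997=448 -> [405, 581, 295, 448]
  L2: h(405,581)=(405*31+581)%997=175 h(295,448)=(295*31+448)%997=620 -> [175, 620]
  L3: h(175,620)=(175*31+620)%997=63 -> [63]
  root = 63 != target 22
Candidate B: set leaf[5] = 25 -> leaves = [43, 69, 18, 23, 73, 25, 14]
  L0: [43, 69, 18, 23, 73, 25, 14]
  L1: h(43,69)=(43*31+69)%997=405 h(18,23)=(18*31+23)%997=581 h(73,25)=(73*31+25)%997=294 h(14,14)=(14*31+14)%997=448 -> [405, 581, 294, 448]
  L2: h(405,581)=(405*31+581)%997=175 h(294,448)=(294*31+448)%997=589 -> [175, 589]
  L3: h(175,589)=(175*31+589)%997=32 -> [32]
  root = 32 != target 22
Candidate C: set leaf[1] = 27 -> leaves = [43, 27, 18, 23, 73, 86, 14]
  L0: [43, 27, 18, 23, 73, 86, 14]
  L1: h(43,27)=(43*31+27)%997=363 h(18,23)=(18*31+23)%997=581 h(73,86)=(73*31+86)%997=355 h(14,14)=(14*31+14)%997=448 -> [363, 581, 355, 448]
  L2: h(363,581)=(363*31+581)%997=867 h(355,448)=(355*31+448)%997=486 -> [867, 486]
  L3: h(867,486)=(867*31+486)%997=444 -> [444]
  root = 444 != target 22
Candidate D: set leaf[5] = 89 -> leaves = [43, 69, 18, 23, 73, 89, 14]
  L0: [43, 69, 18, 23, 73, 89, 14]
  L1: h(43,69)=(43*31+69)%997=405 h(18,23)=(18*31+23)%997=581 h(73,89)=(73*31+89)%997=358 h(14,14)=(14*31+14)%997=448 -> [405, 581, 358, 448]
  L2: h(405,581)=(405*31+581)%997=175 h(358,448)=(358*31+448)%997=579 -> [175, 579]
  L3: h(175,579)=(175*31+579)%997=22 -> [22]
  root = 22 == target 22  ** MATCH **
Candidate D produces the target root.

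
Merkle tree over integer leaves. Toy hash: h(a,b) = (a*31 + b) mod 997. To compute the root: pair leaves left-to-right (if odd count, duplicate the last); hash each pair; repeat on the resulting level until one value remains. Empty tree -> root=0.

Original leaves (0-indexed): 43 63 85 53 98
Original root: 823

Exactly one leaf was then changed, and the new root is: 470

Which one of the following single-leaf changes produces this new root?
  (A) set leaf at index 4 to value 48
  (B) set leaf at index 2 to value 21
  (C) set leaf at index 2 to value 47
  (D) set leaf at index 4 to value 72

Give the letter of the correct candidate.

Original leaves: [43, 63, 85, 53, 98]
Target new root: 470
Try each candidate change and compute the resulting root:
Candidate A: set leaf[4] = 48 -> leaves = [43, 63, 85, 53, 48]
  L0: [43, 63, 85, 53, 48]
  L1: h(43,63)=(43*31+63)%997=399 h(85,53)=(85*31+53)%997=694 h(48,48)=(48*31+48)%997=539 -> [399, 694, 539]
  L2: h(399,694)=(399*31+694)%997=102 h(539,539)=(539*31+539)%997=299 -> [102, 299]
  L3: h(102,299)=(102*31+299)%997=470 -> [470]
  root = 470 == target 470  ** MATCH **
Candidate B: set leaf[2] = 21 -> leaves = [43, 63, 21, 53, 98]
  L0: [43, 63, 21, 53, 98]
  L1: h(43,63)=(43*31+63)%997=399 h(21,53)=(21*31+53)%997=704 h(98,98)=(98*31+98)%997=145 -> [399, 704, 145]
  L2: h(399,704)=(399*31+704)%997=112 h(145,145)=(145*31+145)%997=652 -> [112, 652]
  L3: h(112,652)=(112*31+652)%997=136 -> [136]
  root = 136 != target 470
Candidate C: set leaf[2] = 47 -> leaves = [43, 63, 47, 53, 98]
  L0: [43, 63, 47, 53, 98]
  L1: h(43,63)=(43*31+63)%997=399 h(47,53)=(47*31+53)%997=513 h(98,98)=(98*31+98)%997=145 -> [399, 513, 145]
  L2: h(399,513)=(399*31+513)%997=918 h(145,145)=(145*31+145)%997=652 -> [918, 652]
  L3: h(918,652)=(918*31+652)%997=197 -> [197]
  root = 197 != target 470
Candidate D: set leaf[4] = 72 -> leaves = [43, 63, 85, 53, 72]
  L0: [43, 63, 85, 53, 72]
  L1: h(43,63)=(43*31+63)%997=399 h(85,53)=(85*31+53)%997=694 h(72,72)=(72*31+72)%997=310 -> [399, 694, 310]
  L2: h(399,694)=(399*31+694)%997=102 h(310,310)=(310*31+310)%997=947 -> [102, 947]
  L3: h(102,947)=(102*31+947)%997=121 -> [121]
  root = 121 != target 470
Candidate A produces the target root.

Answer: A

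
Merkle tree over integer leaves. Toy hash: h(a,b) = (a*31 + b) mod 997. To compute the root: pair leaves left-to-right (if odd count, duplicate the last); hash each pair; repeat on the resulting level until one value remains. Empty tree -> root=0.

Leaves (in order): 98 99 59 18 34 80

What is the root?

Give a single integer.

L0: [98, 99, 59, 18, 34, 80]
L1: h(98,99)=(98*31+99)%997=146 h(59,18)=(59*31+18)%997=850 h(34,80)=(34*31+80)%997=137 -> [146, 850, 137]
L2: h(146,850)=(146*31+850)%997=391 h(137,137)=(137*31+137)%997=396 -> [391, 396]
L3: h(391,396)=(391*31+396)%997=553 -> [553]

Answer: 553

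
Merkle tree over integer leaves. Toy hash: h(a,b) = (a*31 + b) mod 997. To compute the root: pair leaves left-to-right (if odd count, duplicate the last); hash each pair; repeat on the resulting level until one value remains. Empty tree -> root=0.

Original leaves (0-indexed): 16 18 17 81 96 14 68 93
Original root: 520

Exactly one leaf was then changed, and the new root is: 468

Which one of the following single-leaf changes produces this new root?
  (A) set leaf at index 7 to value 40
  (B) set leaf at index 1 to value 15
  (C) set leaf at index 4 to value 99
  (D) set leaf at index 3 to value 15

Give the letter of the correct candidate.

Answer: D

Derivation:
Original leaves: [16, 18, 17, 81, 96, 14, 68, 93]
Target new root: 468
Try each candidate change and compute the resulting root:
Candidate A: set leaf[7] = 40 -> leaves = [16, 18, 17, 81, 96, 14, 68, 40]
  L0: [16, 18, 17, 81, 96, 14, 68, 40]
  L1: h(16,18)=(16*31+18)%997=514 h(17,81)=(17*31+81)%997=608 h(96,14)=(96*31+14)%997=996 h(68,40)=(68*31+40)%997=154 -> [514, 608, 996, 154]
  L2: h(514,608)=(514*31+608)%997=590 h(996,154)=(996*31+154)%997=123 -> [590, 123]
  L3: h(590,123)=(590*31+123)%997=467 -> [467]
  root = 467 != target 468
Candidate B: set leaf[1] = 15 -> leaves = [16, 15, 17, 81, 96, 14, 68, 93]
  L0: [16, 15, 17, 81, 96, 14, 68, 93]
  L1: h(16,15)=(16*31+15)%997=511 h(17,81)=(17*31+81)%997=608 h(96,14)=(96*31+14)%997=996 h(68,93)=(68*31+93)%997=207 -> [511, 608, 996, 207]
  L2: h(511,608)=(511*31+608)%997=497 h(996,207)=(996*31+207)%997=176 -> [497, 176]
  L3: h(497,176)=(497*31+176)%997=628 -> [628]
  root = 628 != target 468
Candidate C: set leaf[4] = 99 -> leaves = [16, 18, 17, 81, 99, 14, 68, 93]
  L0: [16, 18, 17, 81, 99, 14, 68, 93]
  L1: h(16,18)=(16*31+18)%997=514 h(17,81)=(17*31+81)%997=608 h(99,14)=(99*31+14)%997=92 h(68,93)=(68*31+93)%997=207 -> [514, 608, 92, 207]
  L2: h(514,608)=(514*31+608)%997=590 h(92,207)=(92*31+207)%997=68 -> [590, 68]
  L3: h(590,68)=(590*31+68)%997=412 -> [412]
  root = 412 != target 468
Candidate D: set leaf[3] = 15 -> leaves = [16, 18, 17, 15, 96, 14, 68, 93]
  L0: [16, 18, 17, 15, 96, 14, 68, 93]
  L1: h(16,18)=(16*31+18)%997=514 h(17,15)=(17*31+15)%997=542 h(96,14)=(96*31+14)%997=996 h(68,93)=(68*31+93)%997=207 -> [514, 542, 996, 207]
  L2: h(514,542)=(514*31+542)%997=524 h(996,207)=(996*31+207)%997=176 -> [524, 176]
  L3: h(524,176)=(524*31+176)%997=468 -> [468]
  root = 468 == target 468  ** MATCH **
Candidate D produces the target root.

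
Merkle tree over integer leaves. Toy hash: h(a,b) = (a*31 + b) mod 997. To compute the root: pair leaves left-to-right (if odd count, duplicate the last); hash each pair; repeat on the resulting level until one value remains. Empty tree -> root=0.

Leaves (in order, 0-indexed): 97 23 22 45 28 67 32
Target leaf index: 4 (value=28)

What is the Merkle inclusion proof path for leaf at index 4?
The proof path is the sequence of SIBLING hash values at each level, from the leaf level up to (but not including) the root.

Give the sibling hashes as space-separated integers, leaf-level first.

L0 (leaves): [97, 23, 22, 45, 28, 67, 32], target index=4
L1: h(97,23)=(97*31+23)%997=39 [pair 0] h(22,45)=(22*31+45)%997=727 [pair 1] h(28,67)=(28*31+67)%997=935 [pair 2] h(32,32)=(32*31+32)%997=27 [pair 3] -> [39, 727, 935, 27]
  Sibling for proof at L0: 67
L2: h(39,727)=(39*31+727)%997=939 [pair 0] h(935,27)=(935*31+27)%997=99 [pair 1] -> [939, 99]
  Sibling for proof at L1: 27
L3: h(939,99)=(939*31+99)%997=295 [pair 0] -> [295]
  Sibling for proof at L2: 939
Root: 295
Proof path (sibling hashes from leaf to root): [67, 27, 939]

Answer: 67 27 939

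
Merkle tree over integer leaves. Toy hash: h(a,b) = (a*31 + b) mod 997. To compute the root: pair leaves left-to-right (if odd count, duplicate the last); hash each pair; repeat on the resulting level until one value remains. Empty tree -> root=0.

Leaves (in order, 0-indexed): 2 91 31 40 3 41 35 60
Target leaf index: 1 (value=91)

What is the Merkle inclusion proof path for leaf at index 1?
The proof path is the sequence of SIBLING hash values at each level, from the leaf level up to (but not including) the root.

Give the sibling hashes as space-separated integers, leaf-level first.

L0 (leaves): [2, 91, 31, 40, 3, 41, 35, 60], target index=1
L1: h(2,91)=(2*31+91)%997=153 [pair 0] h(31,40)=(31*31+40)%997=4 [pair 1] h(3,41)=(3*31+41)%997=134 [pair 2] h(35,60)=(35*31+60)%997=148 [pair 3] -> [153, 4, 134, 148]
  Sibling for proof at L0: 2
L2: h(153,4)=(153*31+4)%997=759 [pair 0] h(134,148)=(134*31+148)%997=314 [pair 1] -> [759, 314]
  Sibling for proof at L1: 4
L3: h(759,314)=(759*31+314)%997=912 [pair 0] -> [912]
  Sibling for proof at L2: 314
Root: 912
Proof path (sibling hashes from leaf to root): [2, 4, 314]

Answer: 2 4 314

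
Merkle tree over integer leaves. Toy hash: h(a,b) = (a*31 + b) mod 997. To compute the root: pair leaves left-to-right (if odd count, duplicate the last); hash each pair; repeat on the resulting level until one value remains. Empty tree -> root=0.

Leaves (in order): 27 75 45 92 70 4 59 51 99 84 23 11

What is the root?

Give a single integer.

L0: [27, 75, 45, 92, 70, 4, 59, 51, 99, 84, 23, 11]
L1: h(27,75)=(27*31+75)%997=912 h(45,92)=(45*31+92)%997=490 h(70,4)=(70*31+4)%997=180 h(59,51)=(59*31+51)%997=883 h(99,84)=(99*31+84)%997=162 h(23,11)=(23*31+11)%997=724 -> [912, 490, 180, 883, 162, 724]
L2: h(912,490)=(912*31+490)%997=846 h(180,883)=(180*31+883)%997=481 h(162,724)=(162*31+724)%997=761 -> [846, 481, 761]
L3: h(846,481)=(846*31+481)%997=785 h(761,761)=(761*31+761)%997=424 -> [785, 424]
L4: h(785,424)=(785*31+424)%997=831 -> [831]

Answer: 831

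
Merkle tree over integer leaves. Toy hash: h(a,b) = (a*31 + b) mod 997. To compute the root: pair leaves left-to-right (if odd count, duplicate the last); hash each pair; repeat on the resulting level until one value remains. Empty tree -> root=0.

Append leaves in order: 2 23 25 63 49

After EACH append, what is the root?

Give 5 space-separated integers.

Answer: 2 85 444 482 313

Derivation:
After append 2 (leaves=[2]):
  L0: [2]
  root=2
After append 23 (leaves=[2, 23]):
  L0: [2, 23]
  L1: h(2,23)=(2*31+23)%997=85 -> [85]
  root=85
After append 25 (leaves=[2, 23, 25]):
  L0: [2, 23, 25]
  L1: h(2,23)=(2*31+23)%997=85 h(25,25)=(25*31+25)%997=800 -> [85, 800]
  L2: h(85,800)=(85*31+800)%997=444 -> [444]
  root=444
After append 63 (leaves=[2, 23, 25, 63]):
  L0: [2, 23, 25, 63]
  L1: h(2,23)=(2*31+23)%997=85 h(25,63)=(25*31+63)%997=838 -> [85, 838]
  L2: h(85,838)=(85*31+838)%997=482 -> [482]
  root=482
After append 49 (leaves=[2, 23, 25, 63, 49]):
  L0: [2, 23, 25, 63, 49]
  L1: h(2,23)=(2*31+23)%997=85 h(25,63)=(25*31+63)%997=838 h(49,49)=(49*31+49)%997=571 -> [85, 838, 571]
  L2: h(85,838)=(85*31+838)%997=482 h(571,571)=(571*31+571)%997=326 -> [482, 326]
  L3: h(482,326)=(482*31+326)%997=313 -> [313]
  root=313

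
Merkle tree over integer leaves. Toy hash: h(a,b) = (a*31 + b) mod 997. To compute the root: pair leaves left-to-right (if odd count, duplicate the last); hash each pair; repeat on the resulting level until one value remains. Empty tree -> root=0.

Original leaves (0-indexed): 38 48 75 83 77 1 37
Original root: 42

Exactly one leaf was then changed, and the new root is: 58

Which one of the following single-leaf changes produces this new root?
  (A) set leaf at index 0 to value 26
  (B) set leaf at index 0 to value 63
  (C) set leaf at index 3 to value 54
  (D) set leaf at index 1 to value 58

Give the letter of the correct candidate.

Original leaves: [38, 48, 75, 83, 77, 1, 37]
Target new root: 58
Try each candidate change and compute the resulting root:
Candidate A: set leaf[0] = 26 -> leaves = [26, 48, 75, 83, 77, 1, 37]
  L0: [26, 48, 75, 83, 77, 1, 37]
  L1: h(26,48)=(26*31+48)%997=854 h(75,83)=(75*31+83)%997=414 h(77,1)=(77*31+1)%997=394 h(37,37)=(37*31+37)%997=187 -> [854, 414, 394, 187]
  L2: h(854,414)=(854*31+414)%997=966 h(394,187)=(394*31+187)%997=437 -> [966, 437]
  L3: h(966,437)=(966*31+437)%997=473 -> [473]
  root = 473 != target 58
Candidate B: set leaf[0] = 63 -> leaves = [63, 48, 75, 83, 77, 1, 37]
  L0: [63, 48, 75, 83, 77, 1, 37]
  L1: h(63,48)=(63*31+48)%997=7 h(75,83)=(75*31+83)%997=414 h(77,1)=(77*31+1)%997=394 h(37,37)=(37*31+37)%997=187 -> [7, 414, 394, 187]
  L2: h(7,414)=(7*31+414)%997=631 h(394,187)=(394*31+187)%997=437 -> [631, 437]
  L3: h(631,437)=(631*31+437)%997=58 -> [58]
  root = 58 == target 58  ** MATCH **
Candidate C: set leaf[3] = 54 -> leaves = [38, 48, 75, 54, 77, 1, 37]
  L0: [38, 48, 75, 54, 77, 1, 37]
  L1: h(38,48)=(38*31+48)%997=229 h(75,54)=(75*31+54)%997=385 h(77,1)=(77*31+1)%997=394 h(37,37)=(37*31+37)%997=187 -> [229, 385, 394, 187]
  L2: h(229,385)=(229*31+385)%997=505 h(394,187)=(394*31+187)%997=437 -> [505, 437]
  L3: h(505,437)=(505*31+437)%997=140 -> [140]
  root = 140 != target 58
Candidate D: set leaf[1] = 58 -> leaves = [38, 58, 75, 83, 77, 1, 37]
  L0: [38, 58, 75, 83, 77, 1, 37]
  L1: h(38,58)=(38*31+58)%997=239 h(75,83)=(75*31+83)%997=414 h(77,1)=(77*31+1)%997=394 h(37,37)=(37*31+37)%997=187 -> [239, 414, 394, 187]
  L2: h(239,414)=(239*31+414)%997=844 h(394,187)=(394*31+187)%997=437 -> [844, 437]
  L3: h(844,437)=(844*31+437)%997=679 -> [679]
  root = 679 != target 58
Candidate B produces the target root.

Answer: B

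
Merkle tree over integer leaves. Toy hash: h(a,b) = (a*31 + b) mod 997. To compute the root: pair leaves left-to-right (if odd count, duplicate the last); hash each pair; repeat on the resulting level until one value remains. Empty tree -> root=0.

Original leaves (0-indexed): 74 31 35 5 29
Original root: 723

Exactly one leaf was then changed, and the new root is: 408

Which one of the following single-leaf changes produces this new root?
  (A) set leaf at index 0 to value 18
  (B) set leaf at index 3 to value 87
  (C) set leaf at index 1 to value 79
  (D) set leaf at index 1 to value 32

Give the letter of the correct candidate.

Answer: A

Derivation:
Original leaves: [74, 31, 35, 5, 29]
Target new root: 408
Try each candidate change and compute the resulting root:
Candidate A: set leaf[0] = 18 -> leaves = [18, 31, 35, 5, 29]
  L0: [18, 31, 35, 5, 29]
  L1: h(18,31)=(18*31+31)%997=589 h(35,5)=(35*31+5)%997=93 h(29,29)=(29*31+29)%997=928 -> [589, 93, 928]
  L2: h(589,93)=(589*31+93)%997=406 h(928,928)=(928*31+928)%997=783 -> [406, 783]
  L3: h(406,783)=(406*31+783)%997=408 -> [408]
  root = 408 == target 408  ** MATCH **
Candidate B: set leaf[3] = 87 -> leaves = [74, 31, 35, 87, 29]
  L0: [74, 31, 35, 87, 29]
  L1: h(74,31)=(74*31+31)%997=331 h(35,87)=(35*31+87)%997=175 h(29,29)=(29*31+29)%997=928 -> [331, 175, 928]
  L2: h(331,175)=(331*31+175)%997=466 h(928,928)=(928*31+928)%997=783 -> [466, 783]
  L3: h(466,783)=(466*31+783)%997=274 -> [274]
  root = 274 != target 408
Candidate C: set leaf[1] = 79 -> leaves = [74, 79, 35, 5, 29]
  L0: [74, 79, 35, 5, 29]
  L1: h(74,79)=(74*31+79)%997=379 h(35,5)=(35*31+5)%997=93 h(29,29)=(29*31+29)%997=928 -> [379, 93, 928]
  L2: h(379,93)=(379*31+93)%997=875 h(928,928)=(928*31+928)%997=783 -> [875, 783]
  L3: h(875,783)=(875*31+783)%997=989 -> [989]
  root = 989 != target 408
Candidate D: set leaf[1] = 32 -> leaves = [74, 32, 35, 5, 29]
  L0: [74, 32, 35, 5, 29]
  L1: h(74,32)=(74*31+32)%997=332 h(35,5)=(35*31+5)%997=93 h(29,29)=(29*31+29)%997=928 -> [332, 93, 928]
  L2: h(332,93)=(332*31+93)%997=415 h(928,928)=(928*31+928)%997=783 -> [415, 783]
  L3: h(415,783)=(415*31+783)%997=687 -> [687]
  root = 687 != target 408
Candidate A produces the target root.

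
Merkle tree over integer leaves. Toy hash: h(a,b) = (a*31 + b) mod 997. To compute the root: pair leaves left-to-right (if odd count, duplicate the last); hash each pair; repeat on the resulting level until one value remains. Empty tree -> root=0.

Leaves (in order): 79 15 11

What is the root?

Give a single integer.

L0: [79, 15, 11]
L1: h(79,15)=(79*31+15)%997=470 h(11,11)=(11*31+11)%997=352 -> [470, 352]
L2: h(470,352)=(470*31+352)%997=964 -> [964]

Answer: 964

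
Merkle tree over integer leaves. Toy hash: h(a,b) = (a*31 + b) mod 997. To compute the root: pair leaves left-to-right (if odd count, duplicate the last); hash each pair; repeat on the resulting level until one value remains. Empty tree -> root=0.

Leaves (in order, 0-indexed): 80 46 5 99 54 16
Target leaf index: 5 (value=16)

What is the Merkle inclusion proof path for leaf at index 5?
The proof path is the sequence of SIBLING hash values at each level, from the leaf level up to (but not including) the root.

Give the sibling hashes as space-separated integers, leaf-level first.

Answer: 54 693 794

Derivation:
L0 (leaves): [80, 46, 5, 99, 54, 16], target index=5
L1: h(80,46)=(80*31+46)%997=532 [pair 0] h(5,99)=(5*31+99)%997=254 [pair 1] h(54,16)=(54*31+16)%997=693 [pair 2] -> [532, 254, 693]
  Sibling for proof at L0: 54
L2: h(532,254)=(532*31+254)%997=794 [pair 0] h(693,693)=(693*31+693)%997=242 [pair 1] -> [794, 242]
  Sibling for proof at L1: 693
L3: h(794,242)=(794*31+242)%997=928 [pair 0] -> [928]
  Sibling for proof at L2: 794
Root: 928
Proof path (sibling hashes from leaf to root): [54, 693, 794]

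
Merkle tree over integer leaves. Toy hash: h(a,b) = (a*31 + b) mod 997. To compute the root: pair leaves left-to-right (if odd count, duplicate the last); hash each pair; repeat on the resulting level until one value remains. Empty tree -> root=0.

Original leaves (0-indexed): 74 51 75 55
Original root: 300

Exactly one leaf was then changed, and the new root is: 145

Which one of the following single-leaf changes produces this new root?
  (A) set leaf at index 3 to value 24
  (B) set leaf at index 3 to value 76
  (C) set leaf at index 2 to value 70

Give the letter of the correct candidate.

Answer: C

Derivation:
Original leaves: [74, 51, 75, 55]
Target new root: 145
Try each candidate change and compute the resulting root:
Candidate A: set leaf[3] = 24 -> leaves = [74, 51, 75, 24]
  L0: [74, 51, 75, 24]
  L1: h(74,51)=(74*31+51)%997=351 h(75,24)=(75*31+24)%997=355 -> [351, 355]
  L2: h(351,355)=(351*31+355)%997=269 -> [269]
  root = 269 != target 145
Candidate B: set leaf[3] = 76 -> leaves = [74, 51, 75, 76]
  L0: [74, 51, 75, 76]
  L1: h(74,51)=(74*31+51)%997=351 h(75,76)=(75*31+76)%997=407 -> [351, 407]
  L2: h(351,407)=(351*31+407)%997=321 -> [321]
  root = 321 != target 145
Candidate C: set leaf[2] = 70 -> leaves = [74, 51, 70, 55]
  L0: [74, 51, 70, 55]
  L1: h(74,51)=(74*31+51)%997=351 h(70,55)=(70*31+55)%997=231 -> [351, 231]
  L2: h(351,231)=(351*31+231)%997=145 -> [145]
  root = 145 == target 145  ** MATCH **
Candidate C produces the target root.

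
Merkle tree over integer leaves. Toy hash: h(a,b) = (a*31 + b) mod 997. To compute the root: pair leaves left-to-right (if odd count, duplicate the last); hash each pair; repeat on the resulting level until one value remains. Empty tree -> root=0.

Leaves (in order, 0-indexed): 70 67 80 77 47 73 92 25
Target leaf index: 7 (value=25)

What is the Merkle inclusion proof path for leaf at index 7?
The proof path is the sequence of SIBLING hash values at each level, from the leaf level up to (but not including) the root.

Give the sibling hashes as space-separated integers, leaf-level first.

L0 (leaves): [70, 67, 80, 77, 47, 73, 92, 25], target index=7
L1: h(70,67)=(70*31+67)%997=243 [pair 0] h(80,77)=(80*31+77)%997=563 [pair 1] h(47,73)=(47*31+73)%997=533 [pair 2] h(92,25)=(92*31+25)%997=883 [pair 3] -> [243, 563, 533, 883]
  Sibling for proof at L0: 92
L2: h(243,563)=(243*31+563)%997=120 [pair 0] h(533,883)=(533*31+883)%997=457 [pair 1] -> [120, 457]
  Sibling for proof at L1: 533
L3: h(120,457)=(120*31+457)%997=189 [pair 0] -> [189]
  Sibling for proof at L2: 120
Root: 189
Proof path (sibling hashes from leaf to root): [92, 533, 120]

Answer: 92 533 120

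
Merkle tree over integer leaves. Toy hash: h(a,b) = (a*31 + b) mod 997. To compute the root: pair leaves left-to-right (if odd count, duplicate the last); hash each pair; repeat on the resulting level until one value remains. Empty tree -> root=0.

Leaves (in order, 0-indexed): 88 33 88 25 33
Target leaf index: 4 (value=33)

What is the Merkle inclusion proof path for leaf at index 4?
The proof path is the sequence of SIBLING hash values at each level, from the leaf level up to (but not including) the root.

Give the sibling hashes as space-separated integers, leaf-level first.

L0 (leaves): [88, 33, 88, 25, 33], target index=4
L1: h(88,33)=(88*31+33)%997=767 [pair 0] h(88,25)=(88*31+25)%997=759 [pair 1] h(33,33)=(33*31+33)%997=59 [pair 2] -> [767, 759, 59]
  Sibling for proof at L0: 33
L2: h(767,759)=(767*31+759)%997=608 [pair 0] h(59,59)=(59*31+59)%997=891 [pair 1] -> [608, 891]
  Sibling for proof at L1: 59
L3: h(608,891)=(608*31+891)%997=796 [pair 0] -> [796]
  Sibling for proof at L2: 608
Root: 796
Proof path (sibling hashes from leaf to root): [33, 59, 608]

Answer: 33 59 608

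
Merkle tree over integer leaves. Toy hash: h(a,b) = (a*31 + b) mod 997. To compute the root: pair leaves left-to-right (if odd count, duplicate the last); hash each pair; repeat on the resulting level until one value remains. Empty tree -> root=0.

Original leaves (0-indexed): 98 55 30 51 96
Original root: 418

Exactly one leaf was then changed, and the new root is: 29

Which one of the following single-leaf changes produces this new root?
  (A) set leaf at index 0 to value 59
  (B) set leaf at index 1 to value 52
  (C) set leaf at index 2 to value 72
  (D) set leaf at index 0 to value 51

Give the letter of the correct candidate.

Original leaves: [98, 55, 30, 51, 96]
Target new root: 29
Try each candidate change and compute the resulting root:
Candidate A: set leaf[0] = 59 -> leaves = [59, 55, 30, 51, 96]
  L0: [59, 55, 30, 51, 96]
  L1: h(59,55)=(59*31+55)%997=887 h(30,51)=(30*31+51)%997=981 h(96,96)=(96*31+96)%997=81 -> [887, 981, 81]
  L2: h(887,981)=(887*31+981)%997=562 h(81,81)=(81*31+81)%997=598 -> [562, 598]
  L3: h(562,598)=(562*31+598)%997=74 -> [74]
  root = 74 != target 29
Candidate B: set leaf[1] = 52 -> leaves = [98, 52, 30, 51, 96]
  L0: [98, 52, 30, 51, 96]
  L1: h(98,52)=(98*31+52)%997=99 h(30,51)=(30*31+51)%997=981 h(96,96)=(96*31+96)%997=81 -> [99, 981, 81]
  L2: h(99,981)=(99*31+981)%997=62 h(81,81)=(81*31+81)%997=598 -> [62, 598]
  L3: h(62,598)=(62*31+598)%997=526 -> [526]
  root = 526 != target 29
Candidate C: set leaf[2] = 72 -> leaves = [98, 55, 72, 51, 96]
  L0: [98, 55, 72, 51, 96]
  L1: h(98,55)=(98*31+55)%997=102 h(72,51)=(72*31+51)%997=289 h(96,96)=(96*31+96)%997=81 -> [102, 289, 81]
  L2: h(102,289)=(102*31+289)%997=460 h(81,81)=(81*31+81)%997=598 -> [460, 598]
  L3: h(460,598)=(460*31+598)%997=900 -> [900]
  root = 900 != target 29
Candidate D: set leaf[0] = 51 -> leaves = [51, 55, 30, 51, 96]
  L0: [51, 55, 30, 51, 96]
  L1: h(51,55)=(51*31+55)%997=639 h(30,51)=(30*31+51)%997=981 h(96,96)=(96*31+96)%997=81 -> [639, 981, 81]
  L2: h(639,981)=(639*31+981)%997=850 h(81,81)=(81*31+81)%997=598 -> [850, 598]
  L3: h(850,598)=(850*31+598)%997=29 -> [29]
  root = 29 == target 29  ** MATCH **
Candidate D produces the target root.

Answer: D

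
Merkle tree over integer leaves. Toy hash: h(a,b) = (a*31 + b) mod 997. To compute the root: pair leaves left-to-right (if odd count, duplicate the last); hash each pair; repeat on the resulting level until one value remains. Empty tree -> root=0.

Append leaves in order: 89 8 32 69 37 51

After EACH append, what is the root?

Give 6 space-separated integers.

Answer: 89 773 62 99 80 528

Derivation:
After append 89 (leaves=[89]):
  L0: [89]
  root=89
After append 8 (leaves=[89, 8]):
  L0: [89, 8]
  L1: h(89,8)=(89*31+8)%997=773 -> [773]
  root=773
After append 32 (leaves=[89, 8, 32]):
  L0: [89, 8, 32]
  L1: h(89,8)=(89*31+8)%997=773 h(32,32)=(32*31+32)%997=27 -> [773, 27]
  L2: h(773,27)=(773*31+27)%997=62 -> [62]
  root=62
After append 69 (leaves=[89, 8, 32, 69]):
  L0: [89, 8, 32, 69]
  L1: h(89,8)=(89*31+8)%997=773 h(32,69)=(32*31+69)%997=64 -> [773, 64]
  L2: h(773,64)=(773*31+64)%997=99 -> [99]
  root=99
After append 37 (leaves=[89, 8, 32, 69, 37]):
  L0: [89, 8, 32, 69, 37]
  L1: h(89,8)=(89*31+8)%997=773 h(32,69)=(32*31+69)%997=64 h(37,37)=(37*31+37)%997=187 -> [773, 64, 187]
  L2: h(773,64)=(773*31+64)%997=99 h(187,187)=(187*31+187)%997=2 -> [99, 2]
  L3: h(99,2)=(99*31+2)%997=80 -> [80]
  root=80
After append 51 (leaves=[89, 8, 32, 69, 37, 51]):
  L0: [89, 8, 32, 69, 37, 51]
  L1: h(89,8)=(89*31+8)%997=773 h(32,69)=(32*31+69)%997=64 h(37,51)=(37*31+51)%997=201 -> [773, 64, 201]
  L2: h(773,64)=(773*31+64)%997=99 h(201,201)=(201*31+201)%997=450 -> [99, 450]
  L3: h(99,450)=(99*31+450)%997=528 -> [528]
  root=528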